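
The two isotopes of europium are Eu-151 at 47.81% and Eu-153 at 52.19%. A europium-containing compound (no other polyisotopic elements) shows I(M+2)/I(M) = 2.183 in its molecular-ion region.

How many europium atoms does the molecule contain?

The M+2/M ratio from n Eu atoms is n · q/p = n · 0.5219/0.4781.
n = 2.183 × 0.4781/0.5219 = 2.00 ≈ 2

2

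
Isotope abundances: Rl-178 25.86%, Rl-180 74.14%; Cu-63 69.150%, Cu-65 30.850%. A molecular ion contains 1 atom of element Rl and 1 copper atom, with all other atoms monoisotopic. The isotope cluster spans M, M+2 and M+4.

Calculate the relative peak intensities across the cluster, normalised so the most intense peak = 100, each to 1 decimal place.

30.2 : 100.0 : 38.6

Element Rl pattern (n=1): 0.2586 : 0.7414
Copper pattern (n=1): 0.6915 : 0.3085
Convolve the two distributions (both contribute in 2-u steps):
  M: 0.2586×0.6915 = 0.178822
  M+2: 0.2586×0.3085 + 0.7414×0.6915 = 0.592456
  M+4: 0.7414×0.3085 = 0.228722
Scale to base peak (0.592456) = 100: 30.2 : 100.0 : 38.6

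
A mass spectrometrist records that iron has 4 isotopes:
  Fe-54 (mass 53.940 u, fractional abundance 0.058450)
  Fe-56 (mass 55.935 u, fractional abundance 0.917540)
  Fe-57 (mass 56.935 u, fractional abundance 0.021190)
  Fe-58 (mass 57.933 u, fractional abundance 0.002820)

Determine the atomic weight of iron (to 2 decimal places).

Weight each isotope mass by its fractional abundance: 0.058450 × 53.940 + 0.917540 × 55.935 + 0.021190 × 56.935 + 0.002820 × 57.933
= 3.1528 + 51.3226 + 1.2065 + 0.1634 = 55.8453 u

55.85 u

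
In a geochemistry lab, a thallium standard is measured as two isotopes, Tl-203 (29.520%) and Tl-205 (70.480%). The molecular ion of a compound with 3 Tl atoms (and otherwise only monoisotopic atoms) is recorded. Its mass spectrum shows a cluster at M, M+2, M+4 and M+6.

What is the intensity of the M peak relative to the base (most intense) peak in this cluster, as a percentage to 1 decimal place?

5.8%

(0.29520 + 0.70480)^3 gives M 0.0257, M+2 0.1843, M+4 0.4399, M+6 0.3501; the largest is M+4.
P(M+4) = C(3,2) × 0.29520^1 × 0.70480^2 = 3 × 0.2952 × 0.49674304 = 0.439916 (base)
P(M) = C(3,0) × 0.29520^3 × 0.70480^0 = 1 × 0.02572463 × 1.0000 = 0.025725
Relative intensity = 0.025725 / 0.439916 × 100 = 5.8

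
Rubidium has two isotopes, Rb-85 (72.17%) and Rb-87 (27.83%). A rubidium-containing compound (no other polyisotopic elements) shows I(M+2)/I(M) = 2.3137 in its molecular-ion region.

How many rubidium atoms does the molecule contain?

6

With n Rb atoms, P(M+2)/P(M) = C(n,1)·p^(n−1)q / p^n = n·q/p = n · 0.2783/0.7217.
n = 2.3137 × 0.7217/0.2783 = 6.00 ≈ 6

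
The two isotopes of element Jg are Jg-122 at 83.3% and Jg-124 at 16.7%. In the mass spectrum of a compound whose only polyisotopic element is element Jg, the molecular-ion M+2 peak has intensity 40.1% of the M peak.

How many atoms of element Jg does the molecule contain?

2

For n independent Jg atoms, I(M+2)/I(M) = n · (abundance Jg-124) / (abundance Jg-122) = n · 0.167/0.833.
n = 0.401 × 0.833/0.167 = 2.00 ≈ 2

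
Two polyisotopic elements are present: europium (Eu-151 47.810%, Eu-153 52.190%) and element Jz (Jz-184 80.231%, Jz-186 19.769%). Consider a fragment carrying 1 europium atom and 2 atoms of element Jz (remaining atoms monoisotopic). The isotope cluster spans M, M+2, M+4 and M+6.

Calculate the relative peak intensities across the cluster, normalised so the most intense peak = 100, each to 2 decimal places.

Europium pattern (n=1): 0.4781 : 0.5219
Element Jz pattern (n=2): 0.64370134 : 0.31721733 : 0.03908134
Convolve the two distributions (both contribute in 2-u steps):
  M: 0.4781×0.64370134 = 0.307754
  M+2: 0.4781×0.31721733 + 0.5219×0.64370134 = 0.487609
  M+4: 0.4781×0.03908134 + 0.5219×0.31721733 = 0.184241
  M+6: 0.5219×0.03908134 = 0.020397
Scale to base peak (0.487609) = 100: 63.11 : 100.00 : 37.78 : 4.18

63.11 : 100.00 : 37.78 : 4.18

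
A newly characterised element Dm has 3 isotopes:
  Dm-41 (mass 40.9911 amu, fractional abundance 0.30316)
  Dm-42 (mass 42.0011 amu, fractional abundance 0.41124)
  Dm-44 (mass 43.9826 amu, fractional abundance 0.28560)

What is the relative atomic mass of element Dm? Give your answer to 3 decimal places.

Ar = Σ fᵢ·mᵢ = 0.30316 × 40.9911 + 0.41124 × 42.0011 + 0.28560 × 43.9826
= 12.42686 + 17.27253 + 12.56143 = 42.26082 amu

42.261 amu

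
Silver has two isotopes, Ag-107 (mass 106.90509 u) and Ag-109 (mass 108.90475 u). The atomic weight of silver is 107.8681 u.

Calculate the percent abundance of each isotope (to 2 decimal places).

With x = fraction of Ag-107 (so Ag-109 is 1 − x):
106.90509·x + 108.90475·(1 − x) = 107.8681
(106.90509 − 108.90475)·x = 107.8681 − 108.90475
x = -1.03665 / -1.99966 = 0.51841 → 51.84% Ag-107, 48.16% Ag-109.

Ag-107: 51.84%, Ag-109: 48.16%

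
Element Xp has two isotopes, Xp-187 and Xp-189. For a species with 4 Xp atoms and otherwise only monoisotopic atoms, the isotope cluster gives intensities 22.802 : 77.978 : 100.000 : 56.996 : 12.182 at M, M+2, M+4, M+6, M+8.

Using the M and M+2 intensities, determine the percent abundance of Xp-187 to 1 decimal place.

53.9%

Let p = fractional abundance of Xp-187. I(M+2)/I(M) = [C(4,1)·p^3·(1−p)] / p^4 = 4·(1−p)/p = 77.978/22.802 = 3.4198
(1−p)/p = 3.4198/4 = 0.8549  ⇒  p = 1/(1 + 0.8549) = 0.5391
Xp-187: 53.9%, Xp-189: 46.1%.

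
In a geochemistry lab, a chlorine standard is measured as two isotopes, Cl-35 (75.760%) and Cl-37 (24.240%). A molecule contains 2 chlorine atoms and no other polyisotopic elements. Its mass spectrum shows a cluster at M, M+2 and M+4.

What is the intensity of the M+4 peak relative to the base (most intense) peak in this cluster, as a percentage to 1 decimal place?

Binomial terms of (0.75760 + 0.24240)^2: M 0.5740, M+2 0.3673, M+4 0.0588 → M is the base peak.
P(M) = C(2,0) × 0.75760^2 × 0.24240^0 = 1 × 0.57395776 × 1.0000 = 0.573958 (base)
P(M+4) = C(2,2) × 0.75760^0 × 0.24240^2 = 1 × 1.0000 × 0.05875776 = 0.058758
Relative intensity = 0.058758 / 0.573958 × 100 = 10.2

10.2%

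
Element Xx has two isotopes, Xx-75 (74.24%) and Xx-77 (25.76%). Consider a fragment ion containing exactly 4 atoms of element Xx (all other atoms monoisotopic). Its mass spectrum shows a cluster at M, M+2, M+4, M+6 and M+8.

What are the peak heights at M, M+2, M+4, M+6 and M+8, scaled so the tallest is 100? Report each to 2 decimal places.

72.05 : 100.00 : 52.05 : 12.04 : 1.04

Expanding (0.7424 + 0.2576)^4:
P(M) = 0.7424^4 = 0.303775
P(M+2) = 4 × 0.7424^3 × 0.2576^1 = 0.421619
P(M+4) = 6 × 0.7424^2 × 0.2576^2 = 0.219442
P(M+6) = 4 × 0.7424^1 × 0.2576^3 = 0.050762
P(M+8) = 0.2576^4 = 0.004403
The M+2 peak is largest (0.421619); scaling to 100 gives 72.05 : 100.00 : 52.05 : 12.04 : 1.04.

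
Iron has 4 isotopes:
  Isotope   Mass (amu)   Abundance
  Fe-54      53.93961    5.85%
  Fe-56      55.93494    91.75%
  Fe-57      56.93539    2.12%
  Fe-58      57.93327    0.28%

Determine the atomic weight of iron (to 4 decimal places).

55.8450 amu

Ar = Σ fᵢ·mᵢ = 0.0585 × 53.93961 + 0.9175 × 55.93494 + 0.0212 × 56.93539 + 0.0028 × 57.93327
= 3.155467 + 51.320307 + 1.207030 + 0.162213 = 55.845017 amu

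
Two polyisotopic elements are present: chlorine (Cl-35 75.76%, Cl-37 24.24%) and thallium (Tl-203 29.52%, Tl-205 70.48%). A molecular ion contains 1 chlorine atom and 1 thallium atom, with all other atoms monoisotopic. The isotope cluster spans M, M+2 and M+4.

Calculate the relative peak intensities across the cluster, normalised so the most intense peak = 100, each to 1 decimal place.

Chlorine pattern (n=1): 0.7576 : 0.2424
Thallium pattern (n=1): 0.2952 : 0.7048
Convolve the two distributions (both contribute in 2-u steps):
  M: 0.7576×0.2952 = 0.223644
  M+2: 0.7576×0.7048 + 0.2424×0.2952 = 0.605513
  M+4: 0.2424×0.7048 = 0.170844
Scale to base peak (0.605513) = 100: 36.9 : 100.0 : 28.2

36.9 : 100.0 : 28.2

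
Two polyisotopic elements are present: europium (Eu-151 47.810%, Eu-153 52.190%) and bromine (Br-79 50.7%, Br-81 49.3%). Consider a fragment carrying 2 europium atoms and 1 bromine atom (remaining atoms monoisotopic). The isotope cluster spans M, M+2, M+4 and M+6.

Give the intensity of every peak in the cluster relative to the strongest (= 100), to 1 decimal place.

30.2 : 95.2 : 100.0 : 35.0

Europium pattern (n=2): 0.22857961 : 0.49904078 : 0.27237961
Bromine pattern (n=1): 0.5070 : 0.4930
Convolve the two distributions (both contribute in 2-u steps):
  M: 0.22857961×0.5070 = 0.115890
  M+2: 0.22857961×0.4930 + 0.49904078×0.5070 = 0.365703
  M+4: 0.49904078×0.4930 + 0.27237961×0.5070 = 0.384124
  M+6: 0.27237961×0.4930 = 0.134283
Scale to base peak (0.384124) = 100: 30.2 : 95.2 : 100.0 : 35.0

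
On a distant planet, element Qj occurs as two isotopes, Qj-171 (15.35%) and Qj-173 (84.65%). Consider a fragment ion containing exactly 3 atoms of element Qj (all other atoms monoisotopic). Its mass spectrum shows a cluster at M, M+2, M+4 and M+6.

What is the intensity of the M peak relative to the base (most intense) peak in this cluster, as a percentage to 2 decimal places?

0.60%

Term probabilities: M 0.0036, M+2 0.0598, M+4 0.3300, M+6 0.6066. Base peak = M+6.
P(M+6) = C(3,3) × 0.1535^0 × 0.8465^3 = 1 × 1.0000 × 0.60656994 = 0.606570 (base)
P(M) = C(3,0) × 0.1535^3 × 0.8465^0 = 1 × 0.00361681 × 1.0000 = 0.003617
Relative intensity = 0.003617 / 0.606570 × 100 = 0.60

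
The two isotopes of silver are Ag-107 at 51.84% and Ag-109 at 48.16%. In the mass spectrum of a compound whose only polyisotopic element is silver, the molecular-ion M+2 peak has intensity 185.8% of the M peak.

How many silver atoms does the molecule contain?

2

For n independent Ag atoms, I(M+2)/I(M) = n · (abundance Ag-109) / (abundance Ag-107) = n · 0.4816/0.5184.
n = 1.858 × 0.5184/0.4816 = 2.00 ≈ 2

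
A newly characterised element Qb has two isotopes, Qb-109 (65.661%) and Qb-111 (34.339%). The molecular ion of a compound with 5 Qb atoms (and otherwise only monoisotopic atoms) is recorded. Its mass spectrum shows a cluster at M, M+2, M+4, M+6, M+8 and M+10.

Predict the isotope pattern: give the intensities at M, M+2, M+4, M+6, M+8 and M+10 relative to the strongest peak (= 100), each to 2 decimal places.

36.56 : 95.61 : 100.00 : 52.30 : 13.68 : 1.43

Each Qb atom is independently Qb-109 (p = 0.65661) or Qb-111 (q = 0.34339); the cluster is the binomial expansion (p + q)^5.
P(M) = 0.65661^5 = 0.122050
P(M+2) = 5 × 0.65661^4 × 0.34339^1 = 0.319145
P(M+4) = 10 × 0.65661^3 × 0.34339^2 = 0.333809
P(M+6) = 10 × 0.65661^2 × 0.34339^3 = 0.174573
P(M+8) = 5 × 0.65661^1 × 0.34339^4 = 0.045649
P(M+10) = 0.34339^5 = 0.004775
The M+4 peak is largest (0.333809); scaling to 100 gives 36.56 : 95.61 : 100.00 : 52.30 : 13.68 : 1.43.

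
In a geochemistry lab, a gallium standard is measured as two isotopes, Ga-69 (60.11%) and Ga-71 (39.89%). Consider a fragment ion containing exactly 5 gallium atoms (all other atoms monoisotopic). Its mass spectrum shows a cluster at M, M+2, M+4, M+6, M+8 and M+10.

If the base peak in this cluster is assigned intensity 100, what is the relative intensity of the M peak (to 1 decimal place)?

Binomial terms of (0.6011 + 0.3989)^5: M 0.0785, M+2 0.2604, M+4 0.3456, M+6 0.2293, M+8 0.0761, M+10 0.0101 → M+4 is the base peak.
P(M+4) = C(5,2) × 0.6011^3 × 0.3989^2 = 10 × 0.21719018 × 0.15912121 = 0.345596 (base)
P(M) = C(5,0) × 0.6011^5 × 0.3989^0 = 1 × 0.07847542 × 1.0000 = 0.078475
Relative intensity = 0.078475 / 0.345596 × 100 = 22.7

22.7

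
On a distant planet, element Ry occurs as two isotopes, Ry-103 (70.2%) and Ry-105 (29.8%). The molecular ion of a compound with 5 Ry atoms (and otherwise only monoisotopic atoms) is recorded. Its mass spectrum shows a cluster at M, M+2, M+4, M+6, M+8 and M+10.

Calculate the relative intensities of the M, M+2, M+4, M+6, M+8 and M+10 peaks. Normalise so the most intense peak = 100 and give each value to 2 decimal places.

47.11 : 100.00 : 84.90 : 36.04 : 7.65 : 0.65

Expanding (0.702 + 0.298)^5:
P(M) = 0.702^5 = 0.170485
P(M+2) = 5 × 0.702^4 × 0.298^1 = 0.361855
P(M+4) = 10 × 0.702^3 × 0.298^2 = 0.307216
P(M+6) = 10 × 0.702^2 × 0.298^3 = 0.130414
P(M+8) = 5 × 0.702^1 × 0.298^4 = 0.027680
P(M+10) = 0.298^5 = 0.002350
The M+2 peak is largest (0.361855); scaling to 100 gives 47.11 : 100.00 : 84.90 : 36.04 : 7.65 : 0.65.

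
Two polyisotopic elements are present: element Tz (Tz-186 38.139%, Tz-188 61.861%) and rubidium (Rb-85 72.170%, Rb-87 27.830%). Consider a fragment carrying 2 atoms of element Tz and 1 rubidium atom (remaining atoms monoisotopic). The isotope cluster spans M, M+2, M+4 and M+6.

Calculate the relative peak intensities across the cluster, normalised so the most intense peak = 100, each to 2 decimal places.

25.76 : 93.50 : 100.00 : 26.13

Element Tz pattern (n=2): 0.14545833 : 0.47186334 : 0.38267833
Rubidium pattern (n=1): 0.7217 : 0.2783
Convolve the two distributions (both contribute in 2-u steps):
  M: 0.14545833×0.7217 = 0.104977
  M+2: 0.14545833×0.2783 + 0.47186334×0.7217 = 0.381025
  M+4: 0.47186334×0.2783 + 0.38267833×0.7217 = 0.407499
  M+6: 0.38267833×0.2783 = 0.106499
Scale to base peak (0.407499) = 100: 25.76 : 93.50 : 100.00 : 26.13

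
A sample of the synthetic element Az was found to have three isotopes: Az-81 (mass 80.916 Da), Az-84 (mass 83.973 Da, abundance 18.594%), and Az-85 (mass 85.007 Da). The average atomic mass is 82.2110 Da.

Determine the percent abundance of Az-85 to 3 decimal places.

Let x and y be the fractions of Az-81 and Az-85. Then x + y = 1 − 0.18594 = 0.81406 and 80.916x + 85.007y = 82.2110 − 0.18594×83.973 = 66.59706038.
Substituting: 80.916x + 85.007(0.81406 − x) = 66.59706038
(80.916 − 85.007)x = -2.60373804  ⇒  x = 0.63646, y = 0.17760
Az-81: 63.646%, Az-85: 17.760%.

17.760%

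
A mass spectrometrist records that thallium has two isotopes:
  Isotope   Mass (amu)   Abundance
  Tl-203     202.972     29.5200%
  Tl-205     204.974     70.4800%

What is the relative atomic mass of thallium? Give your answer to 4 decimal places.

Ar = Σ fᵢ·mᵢ = 0.295200 × 202.972 + 0.704800 × 204.974
= 59.91733 + 144.46568 = 204.38301 amu

204.3830 amu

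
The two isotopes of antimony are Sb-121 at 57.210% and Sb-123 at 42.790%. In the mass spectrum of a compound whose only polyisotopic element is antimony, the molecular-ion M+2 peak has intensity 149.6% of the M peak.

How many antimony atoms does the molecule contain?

2

With n Sb atoms, P(M+2)/P(M) = C(n,1)·p^(n−1)q / p^n = n·q/p = n · 0.42790/0.57210.
n = 1.496 × 0.57210/0.42790 = 2.00 ≈ 2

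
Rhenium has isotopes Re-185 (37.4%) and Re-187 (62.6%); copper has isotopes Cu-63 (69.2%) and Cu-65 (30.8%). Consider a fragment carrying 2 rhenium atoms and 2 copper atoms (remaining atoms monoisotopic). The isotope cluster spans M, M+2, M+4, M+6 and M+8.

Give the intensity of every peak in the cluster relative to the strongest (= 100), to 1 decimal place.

Rhenium pattern (n=2): 0.139876 : 0.468248 : 0.391876
Copper pattern (n=2): 0.478864 : 0.426272 : 0.094864
Convolve the two distributions (both contribute in 2-u steps):
  M: 0.139876×0.478864 = 0.066982
  M+2: 0.139876×0.426272 + 0.468248×0.478864 = 0.283852
  M+4: 0.139876×0.094864 + 0.468248×0.426272 + 0.391876×0.478864 = 0.400526
  M+6: 0.468248×0.094864 + 0.391876×0.426272 = 0.211466
  M+8: 0.391876×0.094864 = 0.037175
Scale to base peak (0.400526) = 100: 16.7 : 70.9 : 100.0 : 52.8 : 9.3

16.7 : 70.9 : 100.0 : 52.8 : 9.3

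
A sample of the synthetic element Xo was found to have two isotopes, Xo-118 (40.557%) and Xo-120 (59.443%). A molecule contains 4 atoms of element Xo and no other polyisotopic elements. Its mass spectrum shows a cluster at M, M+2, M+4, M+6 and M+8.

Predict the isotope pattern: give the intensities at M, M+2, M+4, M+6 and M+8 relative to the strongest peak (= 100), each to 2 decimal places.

Each Xo atom is independently Xo-118 (p = 0.40557) or Xo-120 (q = 0.59443); the cluster is the binomial expansion (p + q)^4.
P(M) = 0.40557^4 = 0.027056
P(M+2) = 4 × 0.40557^3 × 0.59443^1 = 0.158620
P(M+4) = 6 × 0.40557^2 × 0.59443^2 = 0.348726
P(M+6) = 4 × 0.40557^1 × 0.59443^3 = 0.340744
P(M+8) = 0.59443^4 = 0.124854
The M+4 peak is largest (0.348726); scaling to 100 gives 7.76 : 45.49 : 100.00 : 97.71 : 35.80.

7.76 : 45.49 : 100.00 : 97.71 : 35.80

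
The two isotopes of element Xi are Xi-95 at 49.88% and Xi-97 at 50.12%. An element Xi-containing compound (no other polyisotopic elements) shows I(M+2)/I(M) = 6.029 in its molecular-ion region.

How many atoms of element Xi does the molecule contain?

For n independent Xi atoms, I(M+2)/I(M) = n · (abundance Xi-97) / (abundance Xi-95) = n · 0.5012/0.4988.
n = 6.029 × 0.4988/0.5012 = 6.00 ≈ 6

6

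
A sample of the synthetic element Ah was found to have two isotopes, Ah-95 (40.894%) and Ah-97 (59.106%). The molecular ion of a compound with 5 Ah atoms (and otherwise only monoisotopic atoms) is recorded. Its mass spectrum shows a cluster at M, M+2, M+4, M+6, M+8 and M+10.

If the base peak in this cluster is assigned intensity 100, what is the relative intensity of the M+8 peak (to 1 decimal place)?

Term probabilities: M 0.0114, M+2 0.0826, M+4 0.2389, M+6 0.3453, M+8 0.2495, M+10 0.0721. Base peak = M+6.
P(M+6) = C(5,3) × 0.40894^2 × 0.59106^3 = 10 × 0.16723192 × 0.20648795 = 0.345314 (base)
P(M+8) = C(5,4) × 0.40894^1 × 0.59106^4 = 5 × 0.40894 × 0.12204677 = 0.249549
Relative intensity = 0.249549 / 0.345314 × 100 = 72.3

72.3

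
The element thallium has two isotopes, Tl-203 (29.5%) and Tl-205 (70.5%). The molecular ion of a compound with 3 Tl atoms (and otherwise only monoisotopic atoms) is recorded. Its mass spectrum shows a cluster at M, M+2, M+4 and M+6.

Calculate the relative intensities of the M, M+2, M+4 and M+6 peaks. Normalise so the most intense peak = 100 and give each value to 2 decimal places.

The 3 Tl atoms are independent, so intensities follow the terms of (0.295 + 0.705)^3.
P(M) = 0.295^3 = 0.025672
P(M+2) = 3 × 0.295^2 × 0.705^1 = 0.184058
P(M+4) = 3 × 0.295^1 × 0.705^2 = 0.439867
P(M+6) = 0.705^3 = 0.350403
The M+4 peak is largest (0.439867); scaling to 100 gives 5.84 : 41.84 : 100.00 : 79.66.

5.84 : 41.84 : 100.00 : 79.66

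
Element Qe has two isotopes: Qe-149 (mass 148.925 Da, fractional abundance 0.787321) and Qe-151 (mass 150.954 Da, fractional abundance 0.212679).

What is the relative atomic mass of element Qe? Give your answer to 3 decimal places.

The abundance-weighted mean is 0.787321 × 148.925 + 0.212679 × 150.954
= 117.2518 + 32.1047 = 149.3565 Da

149.357 Da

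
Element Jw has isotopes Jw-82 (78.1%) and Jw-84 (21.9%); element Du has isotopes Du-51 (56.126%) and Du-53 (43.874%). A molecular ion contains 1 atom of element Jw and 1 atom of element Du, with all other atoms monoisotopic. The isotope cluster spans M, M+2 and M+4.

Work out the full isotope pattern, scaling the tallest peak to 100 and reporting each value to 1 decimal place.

Element Jw pattern (n=1): 0.7810 : 0.2190
Element Du pattern (n=1): 0.56126 : 0.43874
Convolve the two distributions (both contribute in 2-u steps):
  M: 0.7810×0.56126 = 0.438344
  M+2: 0.7810×0.43874 + 0.2190×0.56126 = 0.465572
  M+4: 0.2190×0.43874 = 0.096084
Scale to base peak (0.465572) = 100: 94.2 : 100.0 : 20.6

94.2 : 100.0 : 20.6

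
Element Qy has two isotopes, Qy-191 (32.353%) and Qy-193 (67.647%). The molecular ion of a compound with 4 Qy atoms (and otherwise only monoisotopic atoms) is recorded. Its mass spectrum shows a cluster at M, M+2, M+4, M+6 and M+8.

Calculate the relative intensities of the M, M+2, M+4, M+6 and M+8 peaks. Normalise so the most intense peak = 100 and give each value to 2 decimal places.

2.73 : 22.87 : 71.74 : 100.00 : 52.27

The 4 Qy atoms are independent, so intensities follow the terms of (0.32353 + 0.67647)^4.
P(M) = 0.32353^4 = 0.010956
P(M+2) = 4 × 0.32353^3 × 0.67647^1 = 0.091633
P(M+4) = 6 × 0.32353^2 × 0.67647^2 = 0.287394
P(M+6) = 4 × 0.32353^1 × 0.67647^3 = 0.400609
P(M+8) = 0.67647^4 = 0.209408
The M+6 peak is largest (0.400609); scaling to 100 gives 2.73 : 22.87 : 71.74 : 100.00 : 52.27.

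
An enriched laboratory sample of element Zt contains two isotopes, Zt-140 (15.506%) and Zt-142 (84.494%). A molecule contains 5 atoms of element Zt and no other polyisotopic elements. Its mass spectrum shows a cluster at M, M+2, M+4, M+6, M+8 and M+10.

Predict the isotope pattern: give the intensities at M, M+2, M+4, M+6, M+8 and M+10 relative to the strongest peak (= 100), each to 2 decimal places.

0.02 : 0.57 : 6.18 : 33.68 : 91.76 : 100.00

Expanding (0.15506 + 0.84494)^5:
P(M) = 0.15506^5 = 0.000090
P(M+2) = 5 × 0.15506^4 × 0.84494^1 = 0.002442
P(M+4) = 10 × 0.15506^3 × 0.84494^2 = 0.026617
P(M+6) = 10 × 0.15506^2 × 0.84494^3 = 0.145036
P(M+8) = 5 × 0.15506^1 × 0.84494^4 = 0.395160
P(M+10) = 0.84494^5 = 0.430655
The M+10 peak is largest (0.430655); scaling to 100 gives 0.02 : 0.57 : 6.18 : 33.68 : 91.76 : 100.00.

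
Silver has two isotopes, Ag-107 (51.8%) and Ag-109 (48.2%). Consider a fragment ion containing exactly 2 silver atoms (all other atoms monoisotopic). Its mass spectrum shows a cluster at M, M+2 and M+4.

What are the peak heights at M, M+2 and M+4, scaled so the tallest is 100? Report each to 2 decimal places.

53.73 : 100.00 : 46.53

Expanding (0.518 + 0.482)^2:
P(M) = 0.518^2 = 0.268324
P(M+2) = 2 × 0.518^1 × 0.482^1 = 0.499352
P(M+4) = 0.482^2 = 0.232324
The M+2 peak is largest (0.499352); scaling to 100 gives 53.73 : 100.00 : 46.53.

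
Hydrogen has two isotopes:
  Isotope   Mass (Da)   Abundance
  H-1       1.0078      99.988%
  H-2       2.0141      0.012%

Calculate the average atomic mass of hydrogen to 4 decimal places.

1.0079 Da

Weight each isotope mass by its fractional abundance: 0.99988 × 1.0078 + 0.00012 × 2.0141
= 1.00768 + 0.00024 = 1.00792 Da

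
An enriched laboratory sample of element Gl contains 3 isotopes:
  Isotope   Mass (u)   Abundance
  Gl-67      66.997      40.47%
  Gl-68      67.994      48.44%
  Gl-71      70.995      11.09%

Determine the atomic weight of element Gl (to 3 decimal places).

Ar = Σ fᵢ·mᵢ = 0.4047 × 66.997 + 0.4844 × 67.994 + 0.1109 × 70.995
= 27.1137 + 32.9363 + 7.8733 = 67.9233 u

67.923 u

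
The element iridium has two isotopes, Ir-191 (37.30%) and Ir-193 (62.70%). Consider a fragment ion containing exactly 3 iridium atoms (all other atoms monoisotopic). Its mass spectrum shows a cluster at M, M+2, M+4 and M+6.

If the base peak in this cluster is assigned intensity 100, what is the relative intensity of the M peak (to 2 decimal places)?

Term probabilities: M 0.0519, M+2 0.2617, M+4 0.4399, M+6 0.2465. Base peak = M+4.
P(M+4) = C(3,2) × 0.3730^1 × 0.6270^2 = 3 × 0.3730 × 0.393129 = 0.439911 (base)
P(M) = C(3,0) × 0.3730^3 × 0.6270^0 = 1 × 0.05189512 × 1.0000 = 0.051895
Relative intensity = 0.051895 / 0.439911 × 100 = 11.80

11.80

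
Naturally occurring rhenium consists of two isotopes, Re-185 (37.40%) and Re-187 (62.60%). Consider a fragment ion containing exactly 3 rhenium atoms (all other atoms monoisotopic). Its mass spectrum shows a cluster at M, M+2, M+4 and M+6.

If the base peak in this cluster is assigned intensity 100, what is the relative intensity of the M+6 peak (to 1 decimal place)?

55.8

Term probabilities: M 0.0523, M+2 0.2627, M+4 0.4397, M+6 0.2453. Base peak = M+4.
P(M+4) = C(3,2) × 0.3740^1 × 0.6260^2 = 3 × 0.3740 × 0.391876 = 0.439685 (base)
P(M+6) = C(3,3) × 0.3740^0 × 0.6260^3 = 1 × 1.0000 × 0.24531438 = 0.245314
Relative intensity = 0.245314 / 0.439685 × 100 = 55.8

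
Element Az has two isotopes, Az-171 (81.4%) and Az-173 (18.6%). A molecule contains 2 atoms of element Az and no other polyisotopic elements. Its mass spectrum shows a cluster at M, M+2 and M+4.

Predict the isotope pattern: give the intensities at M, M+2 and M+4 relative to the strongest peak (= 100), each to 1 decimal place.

100.0 : 45.7 : 5.2

Expanding (0.814 + 0.186)^2:
P(M) = 0.814^2 = 0.662596
P(M+2) = 2 × 0.814^1 × 0.186^1 = 0.302808
P(M+4) = 0.186^2 = 0.034596
The M peak is largest (0.662596); scaling to 100 gives 100.0 : 45.7 : 5.2.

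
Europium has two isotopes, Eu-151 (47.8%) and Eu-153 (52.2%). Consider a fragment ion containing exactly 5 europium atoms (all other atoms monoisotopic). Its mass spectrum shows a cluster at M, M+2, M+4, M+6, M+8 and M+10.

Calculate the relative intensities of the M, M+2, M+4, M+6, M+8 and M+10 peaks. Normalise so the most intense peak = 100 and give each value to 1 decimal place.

The 5 Eu atoms are independent, so intensities follow the terms of (0.478 + 0.522)^5.
P(M) = 0.478^5 = 0.024954
P(M+2) = 5 × 0.478^4 × 0.522^1 = 0.136255
P(M+4) = 10 × 0.478^3 × 0.522^2 = 0.297594
P(M+6) = 10 × 0.478^2 × 0.522^3 = 0.324988
P(M+8) = 5 × 0.478^1 × 0.522^4 = 0.177452
P(M+10) = 0.522^5 = 0.038757
The M+6 peak is largest (0.324988); scaling to 100 gives 7.7 : 41.9 : 91.6 : 100.0 : 54.6 : 11.9.

7.7 : 41.9 : 91.6 : 100.0 : 54.6 : 11.9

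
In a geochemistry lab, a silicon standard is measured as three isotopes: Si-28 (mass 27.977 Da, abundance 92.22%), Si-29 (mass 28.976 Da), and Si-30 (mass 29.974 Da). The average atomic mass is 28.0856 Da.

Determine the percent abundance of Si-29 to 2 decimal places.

4.69%

The remaining 7.78% is split between Si-29 (fraction x) and Si-30 (fraction 0.0778 − x).
Substituting: 28.976x + 29.974(0.0778 − x) = 2.2852106
(28.976 − 29.974)x = -0.0467666  ⇒  x = 0.04686, y = 0.03094
Si-29: 4.69%, Si-30: 3.09%.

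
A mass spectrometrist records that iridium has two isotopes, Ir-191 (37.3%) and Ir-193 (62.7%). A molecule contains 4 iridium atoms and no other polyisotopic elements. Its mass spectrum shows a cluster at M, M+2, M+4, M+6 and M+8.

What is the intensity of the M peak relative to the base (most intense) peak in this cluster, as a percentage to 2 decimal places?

(0.373 + 0.627)^4 gives M 0.0194, M+2 0.1302, M+4 0.3282, M+6 0.3678, M+8 0.1546; the largest is M+6.
P(M+6) = C(4,3) × 0.373^1 × 0.627^3 = 4 × 0.3730 × 0.24649188 = 0.367766 (base)
P(M) = C(4,0) × 0.373^4 × 0.627^0 = 1 × 0.01935688 × 1.0000 = 0.019357
Relative intensity = 0.019357 / 0.367766 × 100 = 5.26

5.26%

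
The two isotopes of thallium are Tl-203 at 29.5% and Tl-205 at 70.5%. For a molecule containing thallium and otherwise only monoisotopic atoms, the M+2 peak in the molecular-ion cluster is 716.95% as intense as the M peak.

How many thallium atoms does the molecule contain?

With n Tl atoms, P(M+2)/P(M) = C(n,1)·p^(n−1)q / p^n = n·q/p = n · 0.705/0.295.
n = 7.1695 × 0.295/0.705 = 3.00 ≈ 3

3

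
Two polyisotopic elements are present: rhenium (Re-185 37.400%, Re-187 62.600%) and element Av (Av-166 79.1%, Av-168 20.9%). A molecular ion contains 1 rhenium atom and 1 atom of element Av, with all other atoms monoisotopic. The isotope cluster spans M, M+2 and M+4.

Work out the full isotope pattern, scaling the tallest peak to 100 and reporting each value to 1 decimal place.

51.6 : 100.0 : 22.8

Rhenium pattern (n=1): 0.3740 : 0.6260
Element Av pattern (n=1): 0.7910 : 0.2090
Convolve the two distributions (both contribute in 2-u steps):
  M: 0.3740×0.7910 = 0.295834
  M+2: 0.3740×0.2090 + 0.6260×0.7910 = 0.573332
  M+4: 0.6260×0.2090 = 0.130834
Scale to base peak (0.573332) = 100: 51.6 : 100.0 : 22.8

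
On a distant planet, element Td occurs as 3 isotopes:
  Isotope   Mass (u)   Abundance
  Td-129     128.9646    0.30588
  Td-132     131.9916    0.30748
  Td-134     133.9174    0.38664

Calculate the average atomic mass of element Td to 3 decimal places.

The abundance-weighted mean is 0.30588 × 128.9646 + 0.30748 × 131.9916 + 0.38664 × 133.9174
= 39.44769 + 40.58478 + 51.77782 = 131.81029 u

131.810 u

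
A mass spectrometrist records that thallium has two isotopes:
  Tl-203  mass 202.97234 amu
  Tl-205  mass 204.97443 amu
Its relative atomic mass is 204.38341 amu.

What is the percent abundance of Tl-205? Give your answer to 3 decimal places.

70.480%

Writing the weighted mean with unknown fraction x of Tl-203:
202.97234·x + 204.97443·(1 − x) = 204.38341
(202.97234 − 204.97443)·x = 204.38341 − 204.97443
x = -0.59102 / -2.00209 = 0.29520 → 29.520% Tl-203, 70.480% Tl-205.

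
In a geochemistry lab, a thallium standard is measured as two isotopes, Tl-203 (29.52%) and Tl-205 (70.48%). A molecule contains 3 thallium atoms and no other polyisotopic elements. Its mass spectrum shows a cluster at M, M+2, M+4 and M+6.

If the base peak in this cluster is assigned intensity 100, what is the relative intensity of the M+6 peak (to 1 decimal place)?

(0.2952 + 0.7048)^3 gives M 0.0257, M+2 0.1843, M+4 0.4399, M+6 0.3501; the largest is M+4.
P(M+4) = C(3,2) × 0.2952^1 × 0.7048^2 = 3 × 0.2952 × 0.49674304 = 0.439916 (base)
P(M+6) = C(3,3) × 0.2952^0 × 0.7048^3 = 1 × 1.0000 × 0.35010449 = 0.350104
Relative intensity = 0.350104 / 0.439916 × 100 = 79.6

79.6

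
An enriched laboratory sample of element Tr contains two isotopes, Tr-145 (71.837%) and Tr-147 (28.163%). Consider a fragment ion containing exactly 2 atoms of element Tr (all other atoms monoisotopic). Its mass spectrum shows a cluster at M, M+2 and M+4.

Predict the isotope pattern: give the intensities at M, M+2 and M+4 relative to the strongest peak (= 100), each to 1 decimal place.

100.0 : 78.4 : 15.4

The 2 Tr atoms are independent, so intensities follow the terms of (0.71837 + 0.28163)^2.
P(M) = 0.71837^2 = 0.516055
P(M+2) = 2 × 0.71837^1 × 0.28163^1 = 0.404629
P(M+4) = 0.28163^2 = 0.079315
The M peak is largest (0.516055); scaling to 100 gives 100.0 : 78.4 : 15.4.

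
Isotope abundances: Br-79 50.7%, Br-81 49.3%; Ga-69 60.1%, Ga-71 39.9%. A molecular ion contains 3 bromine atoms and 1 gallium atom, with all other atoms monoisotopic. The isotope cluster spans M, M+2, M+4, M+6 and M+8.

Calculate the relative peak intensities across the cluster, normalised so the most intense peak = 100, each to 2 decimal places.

Bromine pattern (n=3): 0.13032384 : 0.38017547 : 0.36967753 : 0.11982316
Gallium pattern (n=1): 0.6010 : 0.3990
Convolve the two distributions (both contribute in 2-u steps):
  M: 0.13032384×0.6010 = 0.078325
  M+2: 0.13032384×0.3990 + 0.38017547×0.6010 = 0.280485
  M+4: 0.38017547×0.3990 + 0.36967753×0.6010 = 0.373866
  M+6: 0.36967753×0.3990 + 0.11982316×0.6010 = 0.219515
  M+8: 0.11982316×0.3990 = 0.047809
Scale to base peak (0.373866) = 100: 20.95 : 75.02 : 100.00 : 58.71 : 12.79

20.95 : 75.02 : 100.00 : 58.71 : 12.79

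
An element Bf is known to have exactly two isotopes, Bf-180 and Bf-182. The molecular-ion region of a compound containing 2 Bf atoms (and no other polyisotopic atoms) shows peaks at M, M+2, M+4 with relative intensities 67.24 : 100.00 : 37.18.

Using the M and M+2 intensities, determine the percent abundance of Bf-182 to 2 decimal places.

42.65%

Write p for the Bf-180 fraction. I(M+2)/I(M) = [C(2,1)·p^1·(1−p)] / p^2 = 2·(1−p)/p = 100.00/67.24 = 1.4872
(1−p)/p = 1.4872/2 = 0.7436  ⇒  p = 1/(1 + 0.7436) = 0.5735
Bf-180: 57.35%, Bf-182: 42.65%.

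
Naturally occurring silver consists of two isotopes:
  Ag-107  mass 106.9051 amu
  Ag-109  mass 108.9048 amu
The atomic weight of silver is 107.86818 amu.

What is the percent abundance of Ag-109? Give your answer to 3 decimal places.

Let x be the fractional abundance of Ag-107; then Ag-109 has abundance 1 − x.
106.9051·x + 108.9048·(1 − x) = 107.86818
(106.9051 − 108.9048)·x = 107.86818 − 108.9048
x = -1.03662 / -1.9997 = 0.51839 → 51.839% Ag-107, 48.161% Ag-109.

48.161%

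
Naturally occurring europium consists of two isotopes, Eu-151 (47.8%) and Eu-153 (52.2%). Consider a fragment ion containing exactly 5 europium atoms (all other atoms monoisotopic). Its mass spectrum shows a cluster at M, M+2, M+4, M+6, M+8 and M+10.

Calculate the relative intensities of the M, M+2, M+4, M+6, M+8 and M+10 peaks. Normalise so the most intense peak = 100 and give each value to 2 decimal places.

Each Eu atom is independently Eu-151 (p = 0.478) or Eu-153 (q = 0.522); the cluster is the binomial expansion (p + q)^5.
P(M) = 0.478^5 = 0.024954
P(M+2) = 5 × 0.478^4 × 0.522^1 = 0.136255
P(M+4) = 10 × 0.478^3 × 0.522^2 = 0.297594
P(M+6) = 10 × 0.478^2 × 0.522^3 = 0.324988
P(M+8) = 5 × 0.478^1 × 0.522^4 = 0.177452
P(M+10) = 0.522^5 = 0.038757
The M+6 peak is largest (0.324988); scaling to 100 gives 7.68 : 41.93 : 91.57 : 100.00 : 54.60 : 11.93.

7.68 : 41.93 : 91.57 : 100.00 : 54.60 : 11.93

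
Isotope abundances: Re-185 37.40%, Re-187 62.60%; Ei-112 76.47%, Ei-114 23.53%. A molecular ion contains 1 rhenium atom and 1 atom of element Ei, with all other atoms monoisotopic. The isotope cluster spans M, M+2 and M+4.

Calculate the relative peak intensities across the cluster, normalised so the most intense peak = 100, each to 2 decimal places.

Rhenium pattern (n=1): 0.3740 : 0.6260
Element Ei pattern (n=1): 0.7647 : 0.2353
Convolve the two distributions (both contribute in 2-u steps):
  M: 0.3740×0.7647 = 0.285998
  M+2: 0.3740×0.2353 + 0.6260×0.7647 = 0.566704
  M+4: 0.6260×0.2353 = 0.147298
Scale to base peak (0.566704) = 100: 50.47 : 100.00 : 25.99

50.47 : 100.00 : 25.99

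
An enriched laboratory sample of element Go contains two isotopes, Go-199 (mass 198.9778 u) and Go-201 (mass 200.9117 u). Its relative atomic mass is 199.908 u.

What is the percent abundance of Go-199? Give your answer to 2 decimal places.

51.90%

Writing the weighted mean with unknown fraction x of Go-199:
198.9778·x + 200.9117·(1 − x) = 199.908
(198.9778 − 200.9117)·x = 199.908 − 200.9117
x = -1.0037 / -1.9339 = 0.51900 → 51.90% Go-199, 48.10% Go-201.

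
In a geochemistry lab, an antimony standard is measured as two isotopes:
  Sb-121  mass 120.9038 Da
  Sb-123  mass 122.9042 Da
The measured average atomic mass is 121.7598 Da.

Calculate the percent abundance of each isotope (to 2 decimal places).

Sb-121: 57.21%, Sb-123: 42.79%

Let x be the fractional abundance of Sb-121; then Sb-123 has abundance 1 − x.
120.9038·x + 122.9042·(1 − x) = 121.7598
(120.9038 − 122.9042)·x = 121.7598 − 122.9042
x = -1.1444 / -2.0004 = 0.57209 → 57.21% Sb-121, 42.79% Sb-123.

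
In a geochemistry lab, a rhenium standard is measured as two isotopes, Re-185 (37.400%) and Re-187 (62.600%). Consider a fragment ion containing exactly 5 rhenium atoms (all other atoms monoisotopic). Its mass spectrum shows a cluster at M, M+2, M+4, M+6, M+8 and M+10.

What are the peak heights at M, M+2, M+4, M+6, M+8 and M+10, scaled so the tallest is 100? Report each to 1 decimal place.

The 5 Re atoms are independent, so intensities follow the terms of (0.37400 + 0.62600)^5.
P(M) = 0.37400^5 = 0.007317
P(M+2) = 5 × 0.37400^4 × 0.62600^1 = 0.061239
P(M+4) = 10 × 0.37400^3 × 0.62600^2 = 0.205005
P(M+6) = 10 × 0.37400^2 × 0.62600^3 = 0.343136
P(M+8) = 5 × 0.37400^1 × 0.62600^4 = 0.287170
P(M+10) = 0.62600^5 = 0.096133
The M+6 peak is largest (0.343136); scaling to 100 gives 2.1 : 17.8 : 59.7 : 100.0 : 83.7 : 28.0.

2.1 : 17.8 : 59.7 : 100.0 : 83.7 : 28.0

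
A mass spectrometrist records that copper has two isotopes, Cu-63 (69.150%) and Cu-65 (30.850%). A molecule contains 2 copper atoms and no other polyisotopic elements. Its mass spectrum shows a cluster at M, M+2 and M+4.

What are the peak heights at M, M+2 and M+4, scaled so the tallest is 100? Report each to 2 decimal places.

The 2 Cu atoms are independent, so intensities follow the terms of (0.69150 + 0.30850)^2.
P(M) = 0.69150^2 = 0.478172
P(M+2) = 2 × 0.69150^1 × 0.30850^1 = 0.426656
P(M+4) = 0.30850^2 = 0.095172
The M peak is largest (0.478172); scaling to 100 gives 100.00 : 89.23 : 19.90.

100.00 : 89.23 : 19.90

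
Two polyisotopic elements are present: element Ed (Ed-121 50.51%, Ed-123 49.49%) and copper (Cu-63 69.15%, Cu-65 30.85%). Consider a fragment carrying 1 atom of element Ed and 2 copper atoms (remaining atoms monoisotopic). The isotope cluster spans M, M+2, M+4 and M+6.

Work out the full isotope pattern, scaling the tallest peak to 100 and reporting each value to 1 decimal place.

Element Ed pattern (n=1): 0.5051 : 0.4949
Copper pattern (n=2): 0.47817225 : 0.4266555 : 0.09517225
Convolve the two distributions (both contribute in 2-u steps):
  M: 0.5051×0.47817225 = 0.241525
  M+2: 0.5051×0.4266555 + 0.4949×0.47817225 = 0.452151
  M+4: 0.5051×0.09517225 + 0.4949×0.4266555 = 0.259223
  M+6: 0.4949×0.09517225 = 0.047101
Scale to base peak (0.452151) = 100: 53.4 : 100.0 : 57.3 : 10.4

53.4 : 100.0 : 57.3 : 10.4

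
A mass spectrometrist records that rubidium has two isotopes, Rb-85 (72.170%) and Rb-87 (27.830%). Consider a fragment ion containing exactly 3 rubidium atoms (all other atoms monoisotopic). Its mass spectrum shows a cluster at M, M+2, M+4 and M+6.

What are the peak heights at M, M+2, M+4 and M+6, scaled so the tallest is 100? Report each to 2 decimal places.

86.44 : 100.00 : 38.56 : 4.96

Each Rb atom is independently Rb-85 (p = 0.72170) or Rb-87 (q = 0.27830); the cluster is the binomial expansion (p + q)^3.
P(M) = 0.72170^3 = 0.375898
P(M+2) = 3 × 0.72170^2 × 0.27830^1 = 0.434858
P(M+4) = 3 × 0.72170^1 × 0.27830^2 = 0.167689
P(M+6) = 0.27830^3 = 0.021555
The M+2 peak is largest (0.434858); scaling to 100 gives 86.44 : 100.00 : 38.56 : 4.96.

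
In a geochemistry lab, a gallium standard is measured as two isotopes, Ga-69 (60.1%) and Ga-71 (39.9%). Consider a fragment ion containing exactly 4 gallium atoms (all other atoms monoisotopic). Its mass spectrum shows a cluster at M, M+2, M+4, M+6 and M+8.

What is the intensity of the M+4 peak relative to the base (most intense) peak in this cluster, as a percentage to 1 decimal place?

Binomial terms of (0.601 + 0.399)^4: M 0.1305, M+2 0.3465, M+4 0.3450, M+6 0.1527, M+8 0.0253 → M+2 is the base peak.
P(M+2) = C(4,1) × 0.601^3 × 0.399^1 = 4 × 0.2170818 × 0.3990 = 0.346463 (base)
P(M+4) = C(4,2) × 0.601^2 × 0.399^2 = 6 × 0.361201 × 0.159201 = 0.345021
Relative intensity = 0.345021 / 0.346463 × 100 = 99.6

99.6%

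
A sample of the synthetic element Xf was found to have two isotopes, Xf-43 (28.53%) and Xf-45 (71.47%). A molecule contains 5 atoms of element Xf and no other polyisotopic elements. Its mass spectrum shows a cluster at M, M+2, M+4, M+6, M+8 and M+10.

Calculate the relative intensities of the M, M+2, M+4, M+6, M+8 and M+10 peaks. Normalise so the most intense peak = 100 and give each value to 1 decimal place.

0.5 : 6.4 : 31.9 : 79.8 : 100.0 : 50.1

Each Xf atom is independently Xf-43 (p = 0.2853) or Xf-45 (q = 0.7147); the cluster is the binomial expansion (p + q)^5.
P(M) = 0.2853^5 = 0.001890
P(M+2) = 5 × 0.2853^4 × 0.7147^1 = 0.023676
P(M+4) = 10 × 0.2853^3 × 0.7147^2 = 0.118619
P(M+6) = 10 × 0.2853^2 × 0.7147^3 = 0.297149
P(M+8) = 5 × 0.2853^1 × 0.7147^4 = 0.372192
P(M+10) = 0.7147^5 = 0.186474
The M+8 peak is largest (0.372192); scaling to 100 gives 0.5 : 6.4 : 31.9 : 79.8 : 100.0 : 50.1.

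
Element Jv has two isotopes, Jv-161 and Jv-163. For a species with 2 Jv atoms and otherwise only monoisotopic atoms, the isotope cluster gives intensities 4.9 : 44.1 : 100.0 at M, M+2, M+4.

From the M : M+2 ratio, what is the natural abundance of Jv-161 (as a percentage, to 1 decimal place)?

18.2%

Let p = fractional abundance of Jv-161. I(M+2)/I(M) = [C(2,1)·p^1·(1−p)] / p^2 = 2·(1−p)/p = 44.1/4.9 = 9.0000
(1−p)/p = 9.0000/2 = 4.5000  ⇒  p = 1/(1 + 4.5000) = 0.1818
Jv-161: 18.2%, Jv-163: 81.8%.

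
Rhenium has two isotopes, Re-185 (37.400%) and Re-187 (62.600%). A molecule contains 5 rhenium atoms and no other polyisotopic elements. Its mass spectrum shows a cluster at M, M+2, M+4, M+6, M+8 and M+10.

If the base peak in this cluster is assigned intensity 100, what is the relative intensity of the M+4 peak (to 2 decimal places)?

59.74

(0.37400 + 0.62600)^5 gives M 0.0073, M+2 0.0612, M+4 0.2050, M+6 0.3431, M+8 0.2872, M+10 0.0961; the largest is M+6.
P(M+6) = C(5,3) × 0.37400^2 × 0.62600^3 = 10 × 0.139876 × 0.24531438 = 0.343136 (base)
P(M+4) = C(5,2) × 0.37400^3 × 0.62600^2 = 10 × 0.05231362 × 0.391876 = 0.205005
Relative intensity = 0.205005 / 0.343136 × 100 = 59.74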